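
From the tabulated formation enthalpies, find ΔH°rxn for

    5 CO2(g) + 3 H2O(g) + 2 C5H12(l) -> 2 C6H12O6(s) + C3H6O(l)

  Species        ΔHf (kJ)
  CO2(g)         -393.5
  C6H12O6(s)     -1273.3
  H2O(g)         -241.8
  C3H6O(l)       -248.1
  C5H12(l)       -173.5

ΔH°rxn = 245.2 kJ

Products: 2·(-1273.3) + 1·(-248.1) = -2794.7
Reactants: 5·(-393.5) + 3·(-241.8) + 2·(-173.5) = -3039.9
ΔH°rxn = (-2794.7) − (-3039.9) = 245.2 kJ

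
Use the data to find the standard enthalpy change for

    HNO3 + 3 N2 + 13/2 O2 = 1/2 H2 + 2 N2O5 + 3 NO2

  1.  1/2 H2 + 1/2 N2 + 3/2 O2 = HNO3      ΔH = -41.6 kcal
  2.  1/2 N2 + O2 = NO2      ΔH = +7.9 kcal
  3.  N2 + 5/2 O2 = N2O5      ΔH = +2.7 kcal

eq. 1 reversed (HNO3 must end up as a reactant): +41.6 kcal
eq. 2 × 3 (×3 to match 3 NO2 in the target): (3)·(+7.9) = +23.7 kcal
eq. 3 × 2 (×2 to match 2 N2O5 in the target): (2)·(+2.7) = +5.4 kcal
By Hess's law, ΔH = (+41.6) + (+23.7) + (+5.4) = 70.7 kcal

ΔH = 70.7 kcal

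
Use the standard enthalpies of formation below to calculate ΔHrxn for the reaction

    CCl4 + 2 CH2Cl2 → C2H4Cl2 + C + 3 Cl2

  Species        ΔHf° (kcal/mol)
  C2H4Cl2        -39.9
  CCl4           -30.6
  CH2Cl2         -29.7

ΔH°rxn = Σ nΔHf°(products) − Σ nΔHf°(reactants).
Products: 1·(-39.9) + 1·(+0.0) + 3·(+0.0) = -39.9
Reactants: 1·(-30.6) + 2·(-29.7) = -90.0
ΔHrxn = (-39.9) − (-90.0) = 50.1 kcal/mol

ΔHrxn = 50.1 kcal/mol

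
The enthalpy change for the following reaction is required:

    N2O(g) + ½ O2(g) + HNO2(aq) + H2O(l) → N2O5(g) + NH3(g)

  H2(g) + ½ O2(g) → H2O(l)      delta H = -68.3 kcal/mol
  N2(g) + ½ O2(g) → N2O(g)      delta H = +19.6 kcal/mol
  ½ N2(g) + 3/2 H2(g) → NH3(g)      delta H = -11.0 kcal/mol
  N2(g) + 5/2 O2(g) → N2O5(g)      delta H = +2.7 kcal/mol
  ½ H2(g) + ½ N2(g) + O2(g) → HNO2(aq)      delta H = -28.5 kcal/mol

delta H = 68.9 kcal/mol

equation 1 reversed: +68.3 kcal/mol
equation 2 reversed: -19.6 kcal/mol
equation 3 as written: -11.0 kcal/mol
equation 4 as written: +2.7 kcal/mol
equation 5 reversed: +28.5 kcal/mol
By Hess's law, delta H = (+68.3) + (-19.6) + (-11.0) + (+2.7) + (+28.5) = 68.9 kcal/mol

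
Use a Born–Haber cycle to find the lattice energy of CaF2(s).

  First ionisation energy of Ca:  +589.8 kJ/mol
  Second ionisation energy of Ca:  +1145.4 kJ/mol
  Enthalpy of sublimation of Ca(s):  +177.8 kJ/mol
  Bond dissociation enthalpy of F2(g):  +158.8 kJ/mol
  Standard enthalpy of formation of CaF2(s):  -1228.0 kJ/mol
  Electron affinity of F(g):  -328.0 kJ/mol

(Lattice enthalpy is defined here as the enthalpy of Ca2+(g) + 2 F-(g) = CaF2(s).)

ΔHf° = 1·ΔHsub + 1·(ΣIE) + 1·D(F2) + 2·EA + U
-1228.0 = 1·(+177.8) + 1·(+1735.2) + 1·(+158.8) + 2·(-328.0) + U
U = -1228.0 − (+1415.8) = -2643.8 kJ/mol

U = -2643.8 kJ/mol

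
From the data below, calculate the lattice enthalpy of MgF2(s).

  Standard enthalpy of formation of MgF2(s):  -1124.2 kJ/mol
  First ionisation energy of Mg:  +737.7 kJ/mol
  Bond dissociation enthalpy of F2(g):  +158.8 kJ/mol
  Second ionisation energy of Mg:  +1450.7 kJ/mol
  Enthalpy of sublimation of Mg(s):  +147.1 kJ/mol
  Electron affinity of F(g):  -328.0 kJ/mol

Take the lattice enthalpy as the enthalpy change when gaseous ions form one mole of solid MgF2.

ΔHf° = 1·ΔHsub + 1·(ΣIE) + 1·D(F2) + 2·EA + U
-1124.2 = 1·(+147.1) + 1·(+2188.4) + 1·(+158.8) + 2·(-328.0) + U
U = -1124.2 − (+1838.3) = -2962.5 kJ/mol

U = -2962.5 kJ/mol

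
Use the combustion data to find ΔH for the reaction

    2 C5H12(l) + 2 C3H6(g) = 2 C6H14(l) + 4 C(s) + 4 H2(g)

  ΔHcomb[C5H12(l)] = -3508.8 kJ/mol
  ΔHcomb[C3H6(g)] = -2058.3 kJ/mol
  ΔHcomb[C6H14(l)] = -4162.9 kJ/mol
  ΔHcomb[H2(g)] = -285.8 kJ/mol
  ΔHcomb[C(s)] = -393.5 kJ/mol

ΔH = -91.2 kJ/mol

With combustion enthalpies, reactants minus products:
= [2·(-3508.8) + 2·(-2058.3)] − [2·(-4162.9) + 4·(-393.5) + 4·(-285.8)]
= -91.2 kJ/mol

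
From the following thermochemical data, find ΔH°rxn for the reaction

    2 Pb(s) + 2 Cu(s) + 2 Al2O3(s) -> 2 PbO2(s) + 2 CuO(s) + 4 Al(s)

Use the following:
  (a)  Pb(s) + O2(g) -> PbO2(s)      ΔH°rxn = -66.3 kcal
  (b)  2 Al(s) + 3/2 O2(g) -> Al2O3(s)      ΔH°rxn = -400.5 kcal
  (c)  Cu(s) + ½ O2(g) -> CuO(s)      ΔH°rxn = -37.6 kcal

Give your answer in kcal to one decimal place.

(a) × 2 (scale by 2 for the 2 PbO2(s)): (2)·(-66.3) = -132.6 kcal
(b) reversed and × 2 (reverse to put Al2O3(s) on the reactant side; scale by 2 for the 2 Al2O3(s)): (-2)·(-400.5) = +801.0 kcal
(c) × 2 (×2 to match 2 CuO(s) in the target): (2)·(-37.6) = -75.2 kcal
Summing the manipulated equations, ΔH°rxn = (-132.6) + (+801.0) + (-75.2) = 593.2 kcal

ΔH°rxn = 593.2 kcal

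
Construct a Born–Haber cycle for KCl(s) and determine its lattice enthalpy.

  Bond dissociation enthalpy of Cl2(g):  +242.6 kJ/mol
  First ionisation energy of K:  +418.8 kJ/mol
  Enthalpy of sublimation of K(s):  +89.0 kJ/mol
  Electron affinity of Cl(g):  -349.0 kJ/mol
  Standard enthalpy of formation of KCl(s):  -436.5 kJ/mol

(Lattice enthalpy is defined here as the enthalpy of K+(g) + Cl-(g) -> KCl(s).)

ΔHf° = 1·ΔHsub + 1·(ΣIE) + 1/2·D(Cl2) + 1·EA + U
-436.5 = 1·(+89.0) + 1·(+418.8) + 1/2·(+242.6) + 1·(-349.0) + U
U = -436.5 − (+280.1) = -716.6 kJ/mol

U = -716.6 kJ/mol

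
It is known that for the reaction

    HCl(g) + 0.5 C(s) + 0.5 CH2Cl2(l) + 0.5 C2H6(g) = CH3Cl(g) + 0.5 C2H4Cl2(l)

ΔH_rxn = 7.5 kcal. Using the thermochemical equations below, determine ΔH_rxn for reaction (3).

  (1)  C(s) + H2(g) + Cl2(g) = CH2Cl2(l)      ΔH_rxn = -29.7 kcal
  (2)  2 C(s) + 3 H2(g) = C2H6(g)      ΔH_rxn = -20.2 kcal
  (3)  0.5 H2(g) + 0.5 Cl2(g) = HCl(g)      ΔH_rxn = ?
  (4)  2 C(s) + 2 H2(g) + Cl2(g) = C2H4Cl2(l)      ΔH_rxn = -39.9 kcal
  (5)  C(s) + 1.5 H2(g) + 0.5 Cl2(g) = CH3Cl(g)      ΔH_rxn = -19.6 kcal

(1) reversed and × 1/2: (-1/2)·(-29.7) = +14.85 kcal
(2) reversed and × 1/2: (-1/2)·(-20.2) = +10.1 kcal
(3) reversed: contributes −x
(4) × 1/2: (1/2)·(-39.9) = -19.95 kcal
(5) as written: -19.6 kcal
+7.5 = (+14.85) + (+10.1) + (-19.95) + (-19.6) − x
x = (+7.5 − (-14.6)) / (-1) = -22.1 kcal

ΔH_rxn = -22.1 kcal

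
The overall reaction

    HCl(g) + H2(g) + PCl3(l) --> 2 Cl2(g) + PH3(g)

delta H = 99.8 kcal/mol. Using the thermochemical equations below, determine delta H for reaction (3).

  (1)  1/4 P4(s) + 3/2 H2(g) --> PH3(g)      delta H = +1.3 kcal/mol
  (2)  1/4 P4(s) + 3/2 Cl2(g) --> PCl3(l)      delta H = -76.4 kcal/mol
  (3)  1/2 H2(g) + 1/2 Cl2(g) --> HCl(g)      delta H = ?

(1) as written (PH3(g) already on the product side): +1.3 kcal/mol
(2) reversed (reverse to put PCl3(l) on the reactant side): +76.4 kcal/mol
(3) reversed (reverse to put HCl(g) on the reactant side): contributes −x
+99.8 = (+1.3) + (+76.4) − x
x = (+99.8 − (+77.7)) / (-1) = -22.1 kcal/mol

delta H = -22.1 kcal/mol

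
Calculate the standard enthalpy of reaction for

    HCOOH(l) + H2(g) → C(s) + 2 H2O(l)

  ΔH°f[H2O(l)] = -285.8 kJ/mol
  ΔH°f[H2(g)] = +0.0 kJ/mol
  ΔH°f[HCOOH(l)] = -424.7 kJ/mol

Products: 1·(+0.0) + 2·(-285.8) = -571.6
Reactants: 1·(-424.7) + 1·(+0.0) = -424.7
ΔHrxn = (-571.6) − (-424.7) = -146.9 kJ/mol

ΔHrxn = -146.9 kJ/mol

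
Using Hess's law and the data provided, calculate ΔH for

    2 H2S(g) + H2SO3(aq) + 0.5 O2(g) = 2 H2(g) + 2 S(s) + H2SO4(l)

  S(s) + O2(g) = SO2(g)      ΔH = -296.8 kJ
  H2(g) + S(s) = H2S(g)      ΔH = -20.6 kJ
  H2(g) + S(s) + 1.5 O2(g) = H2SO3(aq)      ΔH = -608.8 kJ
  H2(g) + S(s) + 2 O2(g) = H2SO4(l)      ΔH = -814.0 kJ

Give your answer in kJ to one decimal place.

ΔH = -164.0 kJ

equation 1: not needed.
equation 2 reversed and × 2: (-2)·(-20.6) = +41.2 kJ
equation 3 reversed: +608.8 kJ
equation 4 as written: -814.0 kJ
Combining the equations, ΔH = (-2)·(-20.6) + (-1)·(-608.8) + (1)·(-814.0) = -164.0 kJ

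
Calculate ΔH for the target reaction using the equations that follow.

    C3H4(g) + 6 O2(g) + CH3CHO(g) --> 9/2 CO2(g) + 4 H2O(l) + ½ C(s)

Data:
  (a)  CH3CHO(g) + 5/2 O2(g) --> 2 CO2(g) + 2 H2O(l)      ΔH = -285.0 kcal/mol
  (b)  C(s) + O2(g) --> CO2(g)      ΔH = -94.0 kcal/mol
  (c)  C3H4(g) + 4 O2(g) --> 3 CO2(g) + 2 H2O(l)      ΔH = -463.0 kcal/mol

ΔH = -701.0 kcal/mol

(a) as written: -285.0 kcal/mol
(b) reversed and × 1/2: (-1/2)·(-94.0) = +47.0 kcal/mol
(c) as written: -463.0 kcal/mol
ΔH = (1)·(-285.0) + (-1/2)·(-94.0) + (1)·(-463.0) = -701.0 kcal/mol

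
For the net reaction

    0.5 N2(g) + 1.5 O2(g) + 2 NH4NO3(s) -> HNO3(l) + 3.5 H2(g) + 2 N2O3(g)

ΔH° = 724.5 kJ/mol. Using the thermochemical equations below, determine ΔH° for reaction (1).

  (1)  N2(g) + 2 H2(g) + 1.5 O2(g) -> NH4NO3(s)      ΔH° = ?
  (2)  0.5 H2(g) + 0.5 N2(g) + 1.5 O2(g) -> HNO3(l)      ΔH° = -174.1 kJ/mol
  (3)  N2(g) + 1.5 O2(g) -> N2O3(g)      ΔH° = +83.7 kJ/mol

ΔH° = -365.6 kJ/mol

(1) reversed and × 2 (NH4NO3(s) must end up as a reactant; ×2 to match 2 NH4NO3(s) in the target): contributes −2·x
(2) as written (HNO3(l) already on the product side): -174.1 kJ/mol
(3) × 2 (×2 to match 2 N2O3(g) in the target): (2)·(+83.7) = +167.4 kJ/mol
+724.5 = (-174.1) + (+167.4) − 2·x
x = (+724.5 − (-6.7)) / (-2) = -365.6 kJ/mol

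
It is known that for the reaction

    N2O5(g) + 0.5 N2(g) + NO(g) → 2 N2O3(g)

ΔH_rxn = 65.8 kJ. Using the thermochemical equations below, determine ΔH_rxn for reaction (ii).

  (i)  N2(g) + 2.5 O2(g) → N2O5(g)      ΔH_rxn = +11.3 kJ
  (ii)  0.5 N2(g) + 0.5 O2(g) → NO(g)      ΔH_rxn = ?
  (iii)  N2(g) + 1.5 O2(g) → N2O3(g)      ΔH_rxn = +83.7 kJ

ΔH_rxn = 90.3 kJ

(i) reversed: -11.3 kJ
(ii) reversed: contributes −x
(iii) × 2: (2)·(+83.7) = +167.4 kJ
+65.8 = (-11.3) + (+167.4) − x
x = (+65.8 − (+156.1)) / (-1) = 90.3 kJ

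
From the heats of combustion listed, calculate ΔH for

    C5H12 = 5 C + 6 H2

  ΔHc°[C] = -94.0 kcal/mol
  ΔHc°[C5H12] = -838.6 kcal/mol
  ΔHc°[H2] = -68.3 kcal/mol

ΔH = 41.2 kcal/mol

Using ΔH = Σ nΔHc°(reactants) − Σ nΔHc°(products):
= [1·(-838.6)] − [5·(-94.0) + 6·(-68.3)]
= 41.2 kcal/mol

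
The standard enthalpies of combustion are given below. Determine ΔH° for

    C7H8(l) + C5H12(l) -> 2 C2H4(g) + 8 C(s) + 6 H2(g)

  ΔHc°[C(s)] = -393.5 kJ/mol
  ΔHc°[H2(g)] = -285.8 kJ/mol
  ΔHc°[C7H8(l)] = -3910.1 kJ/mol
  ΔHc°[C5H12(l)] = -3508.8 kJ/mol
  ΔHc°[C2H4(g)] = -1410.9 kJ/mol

ΔH° = 265.7 kJ/mol

Using ΔH = Σ nΔHc°(reactants) − Σ nΔHc°(products):
= [1·(-3910.1) + 1·(-3508.8)] − [2·(-1410.9) + 8·(-393.5) + 6·(-285.8)]
= 265.7 kJ/mol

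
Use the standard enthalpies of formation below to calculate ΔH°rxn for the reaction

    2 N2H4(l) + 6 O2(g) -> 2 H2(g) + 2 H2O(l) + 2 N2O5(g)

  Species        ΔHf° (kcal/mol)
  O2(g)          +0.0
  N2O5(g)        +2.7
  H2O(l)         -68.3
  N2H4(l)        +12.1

ΔH°rxn = -155.4 kcal/mol

ΔH°rxn = Σ nΔHf°(products) − Σ nΔHf°(reactants).
Products: 2·(+0.0) + 2·(-68.3) + 2·(+2.7) = -131.2
Reactants: 2·(+12.1) + 6·(+0.0) = +24.2
ΔH°rxn = (-131.2) − (+24.2) = -155.4 kcal/mol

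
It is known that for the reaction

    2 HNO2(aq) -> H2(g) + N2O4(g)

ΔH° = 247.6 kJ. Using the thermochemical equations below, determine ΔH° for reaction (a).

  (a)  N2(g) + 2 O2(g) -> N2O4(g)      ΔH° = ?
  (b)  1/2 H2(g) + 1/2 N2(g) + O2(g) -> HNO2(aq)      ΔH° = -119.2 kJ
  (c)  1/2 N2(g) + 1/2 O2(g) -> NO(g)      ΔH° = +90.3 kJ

(a) as written (N2O4(g) already on the product side): contributes x
(b) reversed and × 2 (HNO2(aq) must end up as a reactant; ×2 to match 2 HNO2(aq) in the target): (-2)·(-119.2) = +238.4 kJ
(c): not needed (NO(g) appears nowhere else).
+247.6 = (+238.4) + x
x = (+247.6 − (+238.4)) / (1) = 9.2 kJ

ΔH° = 9.2 kJ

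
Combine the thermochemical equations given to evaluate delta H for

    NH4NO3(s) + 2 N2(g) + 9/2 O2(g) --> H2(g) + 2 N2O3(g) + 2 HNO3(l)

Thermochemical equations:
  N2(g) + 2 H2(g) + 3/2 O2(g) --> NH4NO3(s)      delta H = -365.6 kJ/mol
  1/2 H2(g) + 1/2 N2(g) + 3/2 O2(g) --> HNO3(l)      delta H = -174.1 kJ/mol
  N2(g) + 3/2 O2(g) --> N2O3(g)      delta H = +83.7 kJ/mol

equation 1 reversed: +365.6 kJ/mol
equation 2 × 2: (2)·(-174.1) = -348.2 kJ/mol
equation 3 × 2: (2)·(+83.7) = +167.4 kJ/mol
delta H = (+365.6) + (-348.2) + (+167.4) = 184.8 kJ/mol

delta H = 184.8 kJ/mol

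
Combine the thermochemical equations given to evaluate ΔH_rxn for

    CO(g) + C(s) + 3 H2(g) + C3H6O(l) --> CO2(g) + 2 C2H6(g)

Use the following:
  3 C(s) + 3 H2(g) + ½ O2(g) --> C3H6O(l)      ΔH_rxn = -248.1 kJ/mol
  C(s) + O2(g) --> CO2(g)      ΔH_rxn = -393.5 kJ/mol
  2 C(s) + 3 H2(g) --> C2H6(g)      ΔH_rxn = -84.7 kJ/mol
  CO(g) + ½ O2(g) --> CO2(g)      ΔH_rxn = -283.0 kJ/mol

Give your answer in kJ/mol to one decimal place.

equation 1 reversed (C3H6O(l) must end up as a reactant): +248.1 kJ/mol
equation 2: not needed.
equation 3 × 2 (×2 to match 2 C2H6(g) in the target): (2)·(-84.7) = -169.4 kJ/mol
equation 4 as written (CO(g) already on the reactant side): -283.0 kJ/mol
ΔH_rxn = (+248.1) + (-169.4) + (-283.0) = -204.3 kJ/mol

ΔH_rxn = -204.3 kJ/mol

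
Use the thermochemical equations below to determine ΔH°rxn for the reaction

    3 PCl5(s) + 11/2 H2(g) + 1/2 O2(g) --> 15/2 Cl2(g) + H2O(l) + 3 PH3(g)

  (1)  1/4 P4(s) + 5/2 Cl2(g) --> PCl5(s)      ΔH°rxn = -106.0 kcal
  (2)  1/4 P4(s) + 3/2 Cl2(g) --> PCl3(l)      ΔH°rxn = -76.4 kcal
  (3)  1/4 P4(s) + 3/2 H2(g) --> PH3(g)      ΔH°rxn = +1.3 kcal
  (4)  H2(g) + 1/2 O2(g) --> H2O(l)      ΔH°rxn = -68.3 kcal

(1) reversed and × 3: (-3)·(-106.0) = +318.0 kcal
(2): not needed.
(3) × 3: (3)·(+1.3) = +3.9 kcal
(4) as written: -68.3 kcal
ΔH°rxn = (+318.0) + (+3.9) + (-68.3) = 253.6 kcal

ΔH°rxn = 253.6 kcal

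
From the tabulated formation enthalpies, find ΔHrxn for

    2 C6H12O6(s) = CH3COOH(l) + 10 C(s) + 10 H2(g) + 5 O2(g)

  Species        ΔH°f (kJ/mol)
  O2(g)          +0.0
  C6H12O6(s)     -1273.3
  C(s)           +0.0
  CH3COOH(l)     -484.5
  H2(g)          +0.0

ΔH°rxn = Σ nΔHf°(products) − Σ nΔHf°(reactants).
Products: 1·(-484.5) + 10·(+0.0) + 10·(+0.0) + 5·(+0.0) = -484.5
Reactants: 2·(-1273.3) = -2546.6
ΔHrxn = (-484.5) − (-2546.6) = 2062.1 kJ/mol

ΔHrxn = 2062.1 kJ/mol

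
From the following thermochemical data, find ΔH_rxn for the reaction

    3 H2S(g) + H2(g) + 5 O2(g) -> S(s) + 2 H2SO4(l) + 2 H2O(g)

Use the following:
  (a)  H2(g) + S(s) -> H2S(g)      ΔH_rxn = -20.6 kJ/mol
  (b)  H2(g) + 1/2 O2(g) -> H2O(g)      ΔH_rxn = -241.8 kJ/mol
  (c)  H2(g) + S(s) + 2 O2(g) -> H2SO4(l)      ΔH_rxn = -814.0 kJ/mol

ΔH_rxn = -2049.8 kJ/mol

(a) reversed and × 3 (reverse to put H2S(g) on the reactant side; ×3 to match 3 H2S(g) in the target): (-3)·(-20.6) = +61.8 kJ/mol
(b) × 2 (×2 to match 2 H2O(g) in the target): (2)·(-241.8) = -483.6 kJ/mol
(c) × 2 (×2 to match 2 H2SO4(l) in the target): (2)·(-814.0) = -1628.0 kJ/mol
ΔH_rxn = (+61.8) + (-483.6) + (-1628.0) = -2049.8 kJ/mol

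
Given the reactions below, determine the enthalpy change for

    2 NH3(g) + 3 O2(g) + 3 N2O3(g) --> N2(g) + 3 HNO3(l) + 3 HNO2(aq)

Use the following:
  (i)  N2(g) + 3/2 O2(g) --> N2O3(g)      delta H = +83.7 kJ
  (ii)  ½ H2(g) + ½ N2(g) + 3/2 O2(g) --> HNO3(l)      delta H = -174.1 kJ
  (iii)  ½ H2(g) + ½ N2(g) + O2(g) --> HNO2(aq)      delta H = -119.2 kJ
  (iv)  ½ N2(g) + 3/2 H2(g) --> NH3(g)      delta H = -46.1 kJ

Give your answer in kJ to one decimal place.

delta H = -1038.8 kJ

(i) reversed and × 3: (-3)·(+83.7) = -251.1 kJ
(ii) × 3: (3)·(-174.1) = -522.3 kJ
(iii) × 3: (3)·(-119.2) = -357.6 kJ
(iv) reversed and × 2: (-2)·(-46.1) = +92.2 kJ
Combining the equations, delta H = (-3)·(+83.7) + (3)·(-174.1) + (3)·(-119.2) + (-2)·(-46.1) = -1038.8 kJ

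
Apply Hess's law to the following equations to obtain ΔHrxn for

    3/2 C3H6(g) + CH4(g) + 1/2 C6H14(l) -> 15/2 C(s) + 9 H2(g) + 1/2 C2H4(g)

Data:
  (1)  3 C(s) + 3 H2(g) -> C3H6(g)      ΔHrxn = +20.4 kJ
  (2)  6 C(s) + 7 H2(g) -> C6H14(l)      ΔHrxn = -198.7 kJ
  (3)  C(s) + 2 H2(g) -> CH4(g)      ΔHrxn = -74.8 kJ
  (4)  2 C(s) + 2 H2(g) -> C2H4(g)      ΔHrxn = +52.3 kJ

ΔHrxn = 169.7 kJ

(1) reversed and × 3/2 (C3H6(g) must end up as a reactant; scale by 3/2 for the 3/2 C3H6(g)): (-3/2)·(+20.4) = -30.6 kJ
(2) reversed and × 1/2 (reverse to put C6H14(l) on the reactant side; scale by 1/2 for the 1/2 C6H14(l)): (-1/2)·(-198.7) = +99.35 kJ
(3) reversed (reverse to put CH4(g) on the reactant side): +74.8 kJ
(4) × 1/2 (scale by 1/2 for the 1/2 C2H4(g)): (1/2)·(+52.3) = +26.15 kJ
Combining the equations, ΔHrxn = (-3/2)·(+20.4) + (-1/2)·(-198.7) + (-1)·(-74.8) + (1/2)·(+52.3) = 169.7 kJ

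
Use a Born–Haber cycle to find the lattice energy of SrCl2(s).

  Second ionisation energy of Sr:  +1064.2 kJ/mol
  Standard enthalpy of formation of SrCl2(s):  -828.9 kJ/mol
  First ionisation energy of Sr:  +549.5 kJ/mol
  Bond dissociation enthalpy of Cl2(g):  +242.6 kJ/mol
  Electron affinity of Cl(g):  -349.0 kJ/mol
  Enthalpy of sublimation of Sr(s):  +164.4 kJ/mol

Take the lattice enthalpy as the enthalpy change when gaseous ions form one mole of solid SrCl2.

ΔHf° = 1·ΔHsub + 1·(ΣIE) + 1·D(Cl2) + 2·EA + U
-828.9 = 1·(+164.4) + 1·(+1613.7) + 1·(+242.6) + 2·(-349.0) + U
U = -828.9 − (+1322.7) = -2151.6 kJ/mol

U = -2151.6 kJ/mol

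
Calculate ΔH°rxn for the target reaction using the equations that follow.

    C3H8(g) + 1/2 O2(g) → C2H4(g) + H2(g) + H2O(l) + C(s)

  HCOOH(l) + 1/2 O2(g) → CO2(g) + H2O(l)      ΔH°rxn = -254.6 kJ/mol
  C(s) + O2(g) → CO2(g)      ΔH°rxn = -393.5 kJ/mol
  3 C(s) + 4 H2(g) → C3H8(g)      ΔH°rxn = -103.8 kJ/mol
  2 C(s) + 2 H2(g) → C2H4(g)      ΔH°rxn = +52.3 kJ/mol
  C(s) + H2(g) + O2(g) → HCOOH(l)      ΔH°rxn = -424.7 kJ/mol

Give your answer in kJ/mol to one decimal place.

ΔH°rxn = -129.7 kJ/mol

equation 1 as written: -254.6 kJ/mol
equation 2 reversed: +393.5 kJ/mol
equation 3 reversed: +103.8 kJ/mol
equation 4 as written: +52.3 kJ/mol
equation 5 as written: -424.7 kJ/mol
Summing the manipulated equations, ΔH°rxn = (1)·(-254.6) + (-1)·(-393.5) + (-1)·(-103.8) + (1)·(+52.3) + (1)·(-424.7) = -129.7 kJ/mol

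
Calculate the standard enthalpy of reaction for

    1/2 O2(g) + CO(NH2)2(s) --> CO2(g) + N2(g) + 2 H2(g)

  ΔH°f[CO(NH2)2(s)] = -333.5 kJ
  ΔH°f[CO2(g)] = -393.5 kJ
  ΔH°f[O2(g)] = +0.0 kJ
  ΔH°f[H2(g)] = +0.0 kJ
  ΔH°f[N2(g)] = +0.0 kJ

ΔH_rxn = -60.0 kJ

ΔH°rxn = Σ nΔHf°(products) − Σ nΔHf°(reactants).
Products: 1·(-393.5) + 1·(+0.0) + 2·(+0.0) = -393.5
Reactants: 1/2·(+0.0) + 1·(-333.5) = -333.5
ΔH_rxn = (-393.5) − (-333.5) = -60.0 kJ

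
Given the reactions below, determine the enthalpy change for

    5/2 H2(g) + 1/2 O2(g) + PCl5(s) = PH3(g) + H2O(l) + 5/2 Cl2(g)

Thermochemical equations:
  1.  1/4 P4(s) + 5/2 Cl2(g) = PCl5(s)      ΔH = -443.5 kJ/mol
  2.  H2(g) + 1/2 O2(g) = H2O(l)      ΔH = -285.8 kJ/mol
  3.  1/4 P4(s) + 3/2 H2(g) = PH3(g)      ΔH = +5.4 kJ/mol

ΔH = 163.1 kJ/mol

eq. 1 reversed (PCl5(s) must end up as a reactant): +443.5 kJ/mol
eq. 2 as written (H2O(l) already on the product side): -285.8 kJ/mol
eq. 3 as written (PH3(g) already on the product side): +5.4 kJ/mol
Since enthalpy is a state function, ΔH = (-1)·(-443.5) + (1)·(-285.8) + (1)·(+5.4) = 163.1 kJ/mol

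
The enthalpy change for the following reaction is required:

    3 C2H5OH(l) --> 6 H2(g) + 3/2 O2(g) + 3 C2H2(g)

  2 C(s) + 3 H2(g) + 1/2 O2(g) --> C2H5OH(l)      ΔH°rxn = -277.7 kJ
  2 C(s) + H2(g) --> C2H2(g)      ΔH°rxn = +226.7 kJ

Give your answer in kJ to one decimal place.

equation 1 reversed and × 3 (reverse to put C2H5OH(l) on the reactant side; ×3 to match 3 C2H5OH(l) in the target): (-3)·(-277.7) = +833.1 kJ
equation 2 × 3 (scale by 3 for the 3 C2H2(g)): (3)·(+226.7) = +680.1 kJ
ΔH°rxn = (+833.1) + (+680.1) = 1513.2 kJ

ΔH°rxn = 1513.2 kJ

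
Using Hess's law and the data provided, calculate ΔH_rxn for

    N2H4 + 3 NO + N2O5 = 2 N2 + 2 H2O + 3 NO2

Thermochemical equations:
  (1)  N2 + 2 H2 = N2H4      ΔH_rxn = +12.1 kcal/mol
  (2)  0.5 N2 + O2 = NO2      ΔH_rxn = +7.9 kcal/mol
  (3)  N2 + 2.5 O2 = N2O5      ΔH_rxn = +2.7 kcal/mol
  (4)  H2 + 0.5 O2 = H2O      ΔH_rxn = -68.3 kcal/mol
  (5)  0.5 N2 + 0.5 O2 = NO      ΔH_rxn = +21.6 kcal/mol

(1) reversed (N2H4 must end up as a reactant): -12.1 kcal/mol
(2) × 3 (scale by 3 for the 3 NO2): (3)·(+7.9) = +23.7 kcal/mol
(3) reversed (N2O5 must end up as a reactant): -2.7 kcal/mol
(4) × 2 (scale by 2 for the 2 H2O): (2)·(-68.3) = -136.6 kcal/mol
(5) reversed and × 3 (NO must end up as a reactant; ×3 to match 3 NO in the target): (-3)·(+21.6) = -64.8 kcal/mol
ΔH_rxn = (-1)·(+12.1) + (3)·(+7.9) + (-1)·(+2.7) + (2)·(-68.3) + (-3)·(+21.6) = -192.5 kcal/mol

ΔH_rxn = -192.5 kcal/mol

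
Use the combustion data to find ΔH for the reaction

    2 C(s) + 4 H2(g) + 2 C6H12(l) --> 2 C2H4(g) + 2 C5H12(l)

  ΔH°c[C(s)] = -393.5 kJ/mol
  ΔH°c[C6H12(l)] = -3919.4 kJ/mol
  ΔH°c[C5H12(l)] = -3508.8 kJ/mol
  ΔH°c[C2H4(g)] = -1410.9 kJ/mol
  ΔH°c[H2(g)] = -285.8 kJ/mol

ΔH = 70.4 kJ/mol

With combustion enthalpies, reactants minus products:
= [2·(-393.5) + 4·(-285.8) + 2·(-3919.4)] − [2·(-1410.9) + 2·(-3508.8)]
= 70.4 kJ/mol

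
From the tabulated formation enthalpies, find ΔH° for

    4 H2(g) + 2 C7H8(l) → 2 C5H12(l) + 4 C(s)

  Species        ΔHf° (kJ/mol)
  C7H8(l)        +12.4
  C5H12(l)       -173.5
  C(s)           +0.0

Products: 2·(-173.5) + 4·(+0.0) = -347.0
Reactants: 4·(+0.0) + 2·(+12.4) = +24.8
ΔH° = (-347.0) − (+24.8) = -371.8 kJ/mol

ΔH° = -371.8 kJ/mol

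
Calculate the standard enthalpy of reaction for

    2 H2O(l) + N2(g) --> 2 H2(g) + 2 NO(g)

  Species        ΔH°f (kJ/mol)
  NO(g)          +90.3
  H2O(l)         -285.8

ΔH°rxn = Σ nΔHf°(products) − Σ nΔHf°(reactants).
Products: 2·(+0.0) + 2·(+90.3) = +180.6
Reactants: 2·(-285.8) + 1·(+0.0) = -571.6
ΔH° = (+180.6) − (-571.6) = 752.2 kJ/mol

ΔH° = 752.2 kJ/mol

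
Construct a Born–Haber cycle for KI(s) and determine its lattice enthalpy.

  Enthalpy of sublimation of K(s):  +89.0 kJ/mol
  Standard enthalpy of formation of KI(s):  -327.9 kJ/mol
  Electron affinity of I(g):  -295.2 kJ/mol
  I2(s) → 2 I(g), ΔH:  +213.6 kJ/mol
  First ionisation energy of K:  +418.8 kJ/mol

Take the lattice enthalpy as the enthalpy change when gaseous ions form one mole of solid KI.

ΔHf° = 1·ΔHsub + 1·(ΣIE) + 1/2·D(I2) + 1·EA + U
-327.9 = 1·(+89.0) + 1·(+418.8) + 1/2·(+213.6) + 1·(-295.2) + U
U = -327.9 − (+319.4) = -647.3 kJ/mol

U = -647.3 kJ/mol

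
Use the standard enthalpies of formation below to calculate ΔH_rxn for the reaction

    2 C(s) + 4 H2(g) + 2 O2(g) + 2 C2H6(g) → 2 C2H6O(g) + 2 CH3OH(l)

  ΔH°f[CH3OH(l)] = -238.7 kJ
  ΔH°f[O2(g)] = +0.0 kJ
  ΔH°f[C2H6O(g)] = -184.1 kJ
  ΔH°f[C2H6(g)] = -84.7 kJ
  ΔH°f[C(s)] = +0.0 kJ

ΔH°rxn = Σ nΔHf°(products) − Σ nΔHf°(reactants).
Products: 2·(-184.1) + 2·(-238.7) = -845.6
Reactants: 2·(+0.0) + 4·(+0.0) + 2·(+0.0) + 2·(-84.7) = -169.4
ΔH_rxn = (-845.6) − (-169.4) = -676.2 kJ

ΔH_rxn = -676.2 kJ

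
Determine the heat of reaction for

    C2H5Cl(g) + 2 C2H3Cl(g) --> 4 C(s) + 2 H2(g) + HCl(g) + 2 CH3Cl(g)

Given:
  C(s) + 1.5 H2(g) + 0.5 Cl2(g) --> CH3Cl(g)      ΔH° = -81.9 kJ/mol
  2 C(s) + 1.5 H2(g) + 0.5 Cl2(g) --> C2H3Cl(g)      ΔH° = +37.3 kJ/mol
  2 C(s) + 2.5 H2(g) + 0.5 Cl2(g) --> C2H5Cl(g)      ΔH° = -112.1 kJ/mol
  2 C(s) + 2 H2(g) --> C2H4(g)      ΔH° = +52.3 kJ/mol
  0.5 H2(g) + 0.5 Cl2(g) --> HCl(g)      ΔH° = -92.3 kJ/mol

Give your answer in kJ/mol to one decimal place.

equation 1 × 2: (2)·(-81.9) = -163.8 kJ/mol
equation 2 reversed and × 2: (-2)·(+37.3) = -74.6 kJ/mol
equation 3 reversed: +112.1 kJ/mol
equation 4: not needed.
equation 5 as written: -92.3 kJ/mol
ΔH° = (2)·(-81.9) + (-2)·(+37.3) + (-1)·(-112.1) + (1)·(-92.3) = -218.6 kJ/mol

ΔH° = -218.6 kJ/mol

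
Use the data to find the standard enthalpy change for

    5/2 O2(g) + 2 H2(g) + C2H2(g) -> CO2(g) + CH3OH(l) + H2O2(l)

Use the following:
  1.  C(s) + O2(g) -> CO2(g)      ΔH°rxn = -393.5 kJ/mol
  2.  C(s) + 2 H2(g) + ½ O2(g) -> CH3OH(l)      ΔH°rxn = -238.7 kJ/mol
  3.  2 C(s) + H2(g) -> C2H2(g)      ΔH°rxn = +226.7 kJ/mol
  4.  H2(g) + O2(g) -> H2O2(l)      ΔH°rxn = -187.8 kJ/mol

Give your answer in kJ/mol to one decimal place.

eq. 1 as written (CO2(g) already on the product side): -393.5 kJ/mol
eq. 2 as written (CH3OH(l) already on the product side): -238.7 kJ/mol
eq. 3 reversed (C2H2(g) must end up as a reactant): -226.7 kJ/mol
eq. 4 as written (H2O2(l) already on the product side): -187.8 kJ/mol
ΔH°rxn = (1)·(-393.5) + (1)·(-238.7) + (-1)·(+226.7) + (1)·(-187.8) = -1046.7 kJ/mol

ΔH°rxn = -1046.7 kJ/mol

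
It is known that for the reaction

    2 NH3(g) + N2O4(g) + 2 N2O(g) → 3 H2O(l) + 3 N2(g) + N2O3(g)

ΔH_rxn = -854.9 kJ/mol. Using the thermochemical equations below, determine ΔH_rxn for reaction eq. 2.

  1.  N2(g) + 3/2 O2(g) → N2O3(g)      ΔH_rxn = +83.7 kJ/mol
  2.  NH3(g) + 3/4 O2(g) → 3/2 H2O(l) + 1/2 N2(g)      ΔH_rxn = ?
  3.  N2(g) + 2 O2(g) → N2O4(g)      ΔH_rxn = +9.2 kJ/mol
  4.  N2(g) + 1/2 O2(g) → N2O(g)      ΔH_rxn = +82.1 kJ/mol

eq. 1 as written: +83.7 kJ/mol
eq. 2 × 2: contributes 2·x
eq. 3 reversed: -9.2 kJ/mol
eq. 4 reversed and × 2: (-2)·(+82.1) = -164.2 kJ/mol
-854.9 = (+83.7) + (-9.2) + (-164.2) + 2·x
x = (-854.9 − (-89.7)) / (2) = -382.6 kJ/mol

ΔH_rxn = -382.6 kJ/mol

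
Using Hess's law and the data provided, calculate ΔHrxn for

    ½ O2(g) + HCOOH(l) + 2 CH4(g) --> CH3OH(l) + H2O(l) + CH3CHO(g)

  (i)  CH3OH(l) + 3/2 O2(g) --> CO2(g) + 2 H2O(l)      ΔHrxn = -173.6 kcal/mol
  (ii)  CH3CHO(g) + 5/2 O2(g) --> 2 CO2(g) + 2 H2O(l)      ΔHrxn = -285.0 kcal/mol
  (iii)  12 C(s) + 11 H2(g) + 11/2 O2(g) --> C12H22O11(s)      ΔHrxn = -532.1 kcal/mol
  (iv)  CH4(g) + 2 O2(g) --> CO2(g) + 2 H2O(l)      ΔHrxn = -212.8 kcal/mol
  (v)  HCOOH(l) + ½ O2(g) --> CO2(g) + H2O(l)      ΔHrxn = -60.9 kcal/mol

ΔHrxn = -27.9 kcal/mol

(i) reversed: +173.6 kcal/mol
(ii) reversed: +285.0 kcal/mol
(iii): not needed.
(iv) × 2: (2)·(-212.8) = -425.6 kcal/mol
(v) as written: -60.9 kcal/mol
Summing the manipulated equations, ΔHrxn = (-1)·(-173.6) + (-1)·(-285.0) + (2)·(-212.8) + (1)·(-60.9) = -27.9 kcal/mol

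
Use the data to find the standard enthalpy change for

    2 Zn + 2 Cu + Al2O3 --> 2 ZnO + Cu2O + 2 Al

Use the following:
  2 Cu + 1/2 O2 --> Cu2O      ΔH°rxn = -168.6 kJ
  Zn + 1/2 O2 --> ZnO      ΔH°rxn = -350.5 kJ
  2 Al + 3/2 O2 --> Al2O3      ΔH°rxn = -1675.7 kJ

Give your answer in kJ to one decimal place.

ΔH°rxn = 806.1 kJ

equation 1 as written: -168.6 kJ
equation 2 × 2: (2)·(-350.5) = -701.0 kJ
equation 3 reversed: +1675.7 kJ
By Hess's law, ΔH°rxn = (1)·(-168.6) + (2)·(-350.5) + (-1)·(-1675.7) = 806.1 kJ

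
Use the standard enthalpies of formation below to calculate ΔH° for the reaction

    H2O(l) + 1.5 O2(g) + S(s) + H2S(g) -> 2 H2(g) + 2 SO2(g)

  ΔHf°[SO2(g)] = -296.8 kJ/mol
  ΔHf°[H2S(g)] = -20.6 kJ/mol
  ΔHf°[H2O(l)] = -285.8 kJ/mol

Products: 2·(+0.0) + 2·(-296.8) = -593.6
Reactants: 1·(-285.8) + 3/2·(+0.0) + 1·(+0.0) + 1·(-20.6) = -306.4
ΔH° = (-593.6) − (-306.4) = -287.2 kJ/mol

ΔH° = -287.2 kJ/mol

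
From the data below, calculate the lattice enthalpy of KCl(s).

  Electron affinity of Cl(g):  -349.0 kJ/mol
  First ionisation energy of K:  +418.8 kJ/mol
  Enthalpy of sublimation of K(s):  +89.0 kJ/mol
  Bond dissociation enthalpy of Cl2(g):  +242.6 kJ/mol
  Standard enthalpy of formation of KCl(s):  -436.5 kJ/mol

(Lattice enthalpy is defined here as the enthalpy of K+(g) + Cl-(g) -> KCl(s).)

U = -716.6 kJ/mol

ΔHf° = 1·ΔHsub + 1·(ΣIE) + 1/2·D(Cl2) + 1·EA + U
-436.5 = 1·(+89.0) + 1·(+418.8) + 1/2·(+242.6) + 1·(-349.0) + U
U = -436.5 − (+280.1) = -716.6 kJ/mol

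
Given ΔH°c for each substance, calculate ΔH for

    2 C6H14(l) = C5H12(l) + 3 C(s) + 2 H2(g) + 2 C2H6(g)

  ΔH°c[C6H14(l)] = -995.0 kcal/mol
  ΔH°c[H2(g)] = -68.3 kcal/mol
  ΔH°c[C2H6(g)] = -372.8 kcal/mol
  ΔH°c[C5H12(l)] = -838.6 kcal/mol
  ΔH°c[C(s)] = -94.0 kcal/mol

ΔH = 12.8 kcal/mol

With combustion enthalpies, reactants minus products:
= [2·(-995.0)] − [1·(-838.6) + 3·(-94.0) + 2·(-68.3) + 2·(-372.8)]
= 12.8 kcal/mol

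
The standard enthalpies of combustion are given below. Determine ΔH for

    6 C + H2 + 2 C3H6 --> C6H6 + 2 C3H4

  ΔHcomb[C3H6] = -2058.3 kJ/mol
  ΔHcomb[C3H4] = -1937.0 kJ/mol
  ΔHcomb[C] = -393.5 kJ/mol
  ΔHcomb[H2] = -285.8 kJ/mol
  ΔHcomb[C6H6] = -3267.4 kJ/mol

ΔH = 378.0 kJ/mol

With combustion enthalpies, reactants minus products:
= [6·(-393.5) + 1·(-285.8) + 2·(-2058.3)] − [1·(-3267.4) + 2·(-1937.0)]
= 378.0 kJ/mol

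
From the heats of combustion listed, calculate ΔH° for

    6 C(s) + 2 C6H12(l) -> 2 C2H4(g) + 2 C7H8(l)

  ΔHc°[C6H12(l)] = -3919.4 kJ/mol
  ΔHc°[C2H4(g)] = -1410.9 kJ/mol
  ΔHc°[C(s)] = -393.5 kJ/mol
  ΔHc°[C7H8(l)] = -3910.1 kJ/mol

ΔH° = 442.2 kJ/mol

With combustion enthalpies, reactants minus products:
= [6·(-393.5) + 2·(-3919.4)] − [2·(-1410.9) + 2·(-3910.1)]
= 442.2 kJ/mol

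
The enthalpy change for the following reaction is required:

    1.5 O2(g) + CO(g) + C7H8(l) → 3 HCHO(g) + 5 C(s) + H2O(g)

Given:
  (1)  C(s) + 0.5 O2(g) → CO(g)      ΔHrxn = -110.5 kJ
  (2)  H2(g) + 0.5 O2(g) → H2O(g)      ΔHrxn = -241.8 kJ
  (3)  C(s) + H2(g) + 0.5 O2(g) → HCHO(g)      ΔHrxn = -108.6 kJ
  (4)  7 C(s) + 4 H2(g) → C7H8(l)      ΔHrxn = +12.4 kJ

ΔHrxn = -469.5 kJ

(1) reversed (CO(g) must end up as a reactant): +110.5 kJ
(2) as written (H2O(g) already on the product side): -241.8 kJ
(3) × 3 (×3 to match 3 HCHO(g) in the target): (3)·(-108.6) = -325.8 kJ
(4) reversed (C7H8(l) must end up as a reactant): -12.4 kJ
Summing the manipulated equations, ΔHrxn = (+110.5) + (-241.8) + (-325.8) + (-12.4) = -469.5 kJ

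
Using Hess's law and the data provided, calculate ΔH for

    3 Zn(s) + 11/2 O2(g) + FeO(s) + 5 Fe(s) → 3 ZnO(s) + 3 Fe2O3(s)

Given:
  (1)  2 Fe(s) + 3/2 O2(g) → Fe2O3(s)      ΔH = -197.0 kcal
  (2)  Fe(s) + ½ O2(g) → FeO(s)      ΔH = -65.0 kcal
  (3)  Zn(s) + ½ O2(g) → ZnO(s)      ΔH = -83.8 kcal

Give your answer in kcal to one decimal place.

(1) × 3: (3)·(-197.0) = -591.0 kcal
(2) reversed: +65.0 kcal
(3) × 3: (3)·(-83.8) = -251.4 kcal
Since enthalpy is a state function, ΔH = (3)·(-197.0) + (-1)·(-65.0) + (3)·(-83.8) = -777.4 kcal

ΔH = -777.4 kcal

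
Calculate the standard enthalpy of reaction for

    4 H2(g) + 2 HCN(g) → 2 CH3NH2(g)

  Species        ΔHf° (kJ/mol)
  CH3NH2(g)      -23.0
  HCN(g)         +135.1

ΔH°rxn = Σ nΔHf°(products) − Σ nΔHf°(reactants).
Products: 2·(-23.0) = -46.0
Reactants: 4·(+0.0) + 2·(+135.1) = +270.2
ΔH° = (-46.0) − (+270.2) = -316.2 kJ/mol

ΔH° = -316.2 kJ/mol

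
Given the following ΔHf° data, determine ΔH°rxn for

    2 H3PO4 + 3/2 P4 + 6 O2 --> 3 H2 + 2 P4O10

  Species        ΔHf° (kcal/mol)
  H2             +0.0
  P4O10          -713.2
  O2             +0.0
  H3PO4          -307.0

Products: 3·(+0.0) + 2·(-713.2) = -1426.4
Reactants: 2·(-307.0) + 3/2·(+0.0) + 6·(+0.0) = -614.0
ΔH°rxn = (-1426.4) − (-614.0) = -812.4 kcal/mol

ΔH°rxn = -812.4 kcal/mol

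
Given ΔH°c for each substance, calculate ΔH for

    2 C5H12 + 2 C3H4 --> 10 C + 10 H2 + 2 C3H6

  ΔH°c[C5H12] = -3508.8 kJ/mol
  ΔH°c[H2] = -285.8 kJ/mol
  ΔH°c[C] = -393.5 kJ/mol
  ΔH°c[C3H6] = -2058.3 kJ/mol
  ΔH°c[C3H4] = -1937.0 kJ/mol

Using ΔH = Σ nΔHc°(reactants) − Σ nΔHc°(products):
= [2·(-3508.8) + 2·(-1937.0)] − [10·(-393.5) + 10·(-285.8) + 2·(-2058.3)]
= 18.0 kJ/mol

ΔH = 18.0 kJ/mol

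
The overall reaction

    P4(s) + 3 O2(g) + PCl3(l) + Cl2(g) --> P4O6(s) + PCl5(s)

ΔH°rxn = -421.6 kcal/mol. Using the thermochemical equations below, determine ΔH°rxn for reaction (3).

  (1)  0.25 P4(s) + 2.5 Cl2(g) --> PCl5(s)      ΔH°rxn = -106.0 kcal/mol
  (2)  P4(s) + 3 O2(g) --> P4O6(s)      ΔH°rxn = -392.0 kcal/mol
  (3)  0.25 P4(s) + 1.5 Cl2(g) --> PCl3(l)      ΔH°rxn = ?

ΔH°rxn = -76.4 kcal/mol

(1) as written: -106.0 kcal/mol
(2) as written: -392.0 kcal/mol
(3) reversed: contributes −x
-421.6 = (-106.0) + (-392.0) − x
x = (-421.6 − (-498.0)) / (-1) = -76.4 kcal/mol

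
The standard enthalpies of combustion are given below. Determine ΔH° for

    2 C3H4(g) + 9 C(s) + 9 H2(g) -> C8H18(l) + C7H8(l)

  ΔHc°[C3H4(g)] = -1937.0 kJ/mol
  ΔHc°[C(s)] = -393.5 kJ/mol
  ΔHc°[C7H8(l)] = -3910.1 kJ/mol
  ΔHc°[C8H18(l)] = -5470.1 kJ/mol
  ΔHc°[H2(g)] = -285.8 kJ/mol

ΔH° = -607.5 kJ/mol

With combustion enthalpies, reactants minus products:
= [2·(-1937.0) + 9·(-393.5) + 9·(-285.8)] − [1·(-5470.1) + 1·(-3910.1)]
= -607.5 kJ/mol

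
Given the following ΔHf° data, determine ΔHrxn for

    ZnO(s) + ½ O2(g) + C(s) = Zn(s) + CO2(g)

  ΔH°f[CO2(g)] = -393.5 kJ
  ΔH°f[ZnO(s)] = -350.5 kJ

ΔHrxn = -43.0 kJ

ΔH°rxn = Σ nΔHf°(products) − Σ nΔHf°(reactants).
Products: 1·(+0.0) + 1·(-393.5) = -393.5
Reactants: 1·(-350.5) + 1/2·(+0.0) + 1·(+0.0) = -350.5
ΔHrxn = (-393.5) − (-350.5) = -43.0 kJ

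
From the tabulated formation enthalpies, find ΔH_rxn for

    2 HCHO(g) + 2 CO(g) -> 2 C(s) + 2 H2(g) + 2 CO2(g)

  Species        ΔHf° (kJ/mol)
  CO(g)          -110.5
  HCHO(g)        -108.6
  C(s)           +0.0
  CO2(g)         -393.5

ΔH°rxn = Σ nΔHf°(products) − Σ nΔHf°(reactants).
Products: 2·(+0.0) + 2·(+0.0) + 2·(-393.5) = -787.0
Reactants: 2·(-108.6) + 2·(-110.5) = -438.2
ΔH_rxn = (-787.0) − (-438.2) = -348.8 kJ/mol

ΔH_rxn = -348.8 kJ/mol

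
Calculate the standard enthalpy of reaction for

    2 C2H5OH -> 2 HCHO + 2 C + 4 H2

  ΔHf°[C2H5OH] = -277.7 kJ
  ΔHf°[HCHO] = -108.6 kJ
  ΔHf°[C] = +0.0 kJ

ΔH°rxn = 338.2 kJ

Products: 2·(-108.6) + 2·(+0.0) + 4·(+0.0) = -217.2
Reactants: 2·(-277.7) = -555.4
ΔH°rxn = (-217.2) − (-555.4) = 338.2 kJ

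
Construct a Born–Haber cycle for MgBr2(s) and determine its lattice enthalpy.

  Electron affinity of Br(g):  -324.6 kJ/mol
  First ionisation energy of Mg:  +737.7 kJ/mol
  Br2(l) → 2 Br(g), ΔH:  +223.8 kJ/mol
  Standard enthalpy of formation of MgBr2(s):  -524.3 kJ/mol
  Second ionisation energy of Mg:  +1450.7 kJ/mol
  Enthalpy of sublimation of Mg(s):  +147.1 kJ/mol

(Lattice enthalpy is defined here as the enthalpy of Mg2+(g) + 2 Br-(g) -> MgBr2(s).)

U = -2434.4 kJ/mol

ΔHf° = 1·ΔHsub + 1·(ΣIE) + 1·D(Br2) + 2·EA + U
-524.3 = 1·(+147.1) + 1·(+2188.4) + 1·(+223.8) + 2·(-324.6) + U
U = -524.3 − (+1910.1) = -2434.4 kJ/mol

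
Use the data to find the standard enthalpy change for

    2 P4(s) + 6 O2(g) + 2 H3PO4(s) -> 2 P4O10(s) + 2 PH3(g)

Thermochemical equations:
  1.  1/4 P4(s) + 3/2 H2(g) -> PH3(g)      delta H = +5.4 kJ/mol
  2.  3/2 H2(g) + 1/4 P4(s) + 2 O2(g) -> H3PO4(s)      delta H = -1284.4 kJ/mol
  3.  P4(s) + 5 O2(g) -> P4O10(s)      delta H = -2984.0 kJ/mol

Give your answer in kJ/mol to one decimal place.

eq. 1 × 2 (scale by 2 for the 2 PH3(g)): (2)·(+5.4) = +10.8 kJ/mol
eq. 2 reversed and × 2 (H3PO4(s) must end up as a reactant; ×2 to match 2 H3PO4(s) in the target): (-2)·(-1284.4) = +2568.8 kJ/mol
eq. 3 × 2 (scale by 2 for the 2 P4O10(s)): (2)·(-2984.0) = -5968.0 kJ/mol
delta H = (+10.8) + (+2568.8) + (-5968.0) = -3388.4 kJ/mol

delta H = -3388.4 kJ/mol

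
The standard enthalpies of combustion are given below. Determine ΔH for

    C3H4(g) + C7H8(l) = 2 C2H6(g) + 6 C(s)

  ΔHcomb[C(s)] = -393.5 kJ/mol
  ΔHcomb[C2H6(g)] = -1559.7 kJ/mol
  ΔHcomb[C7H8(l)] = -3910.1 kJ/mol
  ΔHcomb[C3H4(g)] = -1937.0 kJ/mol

Using ΔH = Σ nΔHc°(reactants) − Σ nΔHc°(products):
= [1·(-1937.0) + 1·(-3910.1)] − [2·(-1559.7) + 6·(-393.5)]
= -366.7 kJ/mol

ΔH = -366.7 kJ/mol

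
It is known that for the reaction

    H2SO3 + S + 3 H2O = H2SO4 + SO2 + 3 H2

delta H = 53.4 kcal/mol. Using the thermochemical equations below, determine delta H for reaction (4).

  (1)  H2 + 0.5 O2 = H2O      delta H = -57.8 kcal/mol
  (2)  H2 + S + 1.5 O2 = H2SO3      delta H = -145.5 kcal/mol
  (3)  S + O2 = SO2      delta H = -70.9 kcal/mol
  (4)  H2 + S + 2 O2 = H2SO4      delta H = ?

delta H = -194.6 kcal/mol

(1) reversed and × 3 (reverse to put H2O on the reactant side; scale by 3 for the 3 H2O): (-3)·(-57.8) = +173.4 kcal/mol
(2) reversed (reverse to put H2SO3 on the reactant side): +145.5 kcal/mol
(3) as written (SO2 already on the product side): -70.9 kcal/mol
(4) as written (H2SO4 already on the product side): contributes x
+53.4 = (+173.4) + (+145.5) + (-70.9) + x
x = (+53.4 − (+248.0)) / (1) = -194.6 kcal/mol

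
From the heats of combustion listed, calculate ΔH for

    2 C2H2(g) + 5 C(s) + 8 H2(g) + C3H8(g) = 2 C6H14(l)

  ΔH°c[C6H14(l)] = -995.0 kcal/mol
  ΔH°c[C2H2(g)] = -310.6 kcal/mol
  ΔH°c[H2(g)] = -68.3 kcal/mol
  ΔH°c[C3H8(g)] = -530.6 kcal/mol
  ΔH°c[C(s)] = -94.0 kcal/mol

With combustion enthalpies, reactants minus products:
= [2·(-310.6) + 5·(-94.0) + 8·(-68.3) + 1·(-530.6)] − [2·(-995.0)]
= -178.2 kcal/mol

ΔH = -178.2 kcal/mol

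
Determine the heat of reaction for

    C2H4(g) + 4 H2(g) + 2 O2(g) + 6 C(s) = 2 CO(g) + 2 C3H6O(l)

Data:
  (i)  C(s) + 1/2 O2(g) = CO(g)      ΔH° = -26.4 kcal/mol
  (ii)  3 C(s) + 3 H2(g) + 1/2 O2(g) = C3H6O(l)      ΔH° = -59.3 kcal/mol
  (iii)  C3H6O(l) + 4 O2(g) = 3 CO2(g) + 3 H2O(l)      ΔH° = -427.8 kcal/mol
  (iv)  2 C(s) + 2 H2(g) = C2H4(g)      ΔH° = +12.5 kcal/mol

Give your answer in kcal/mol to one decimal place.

ΔH° = -183.9 kcal/mol

(i) × 2 (×2 to match 2 CO(g) in the target): (2)·(-26.4) = -52.8 kcal/mol
(ii) × 2: (2)·(-59.3) = -118.6 kcal/mol
(iii): not needed (H2O(l) appears nowhere else).
(iv) reversed (C2H4(g) must end up as a reactant): -12.5 kcal/mol
By Hess's law, ΔH° = (2)·(-26.4) + (2)·(-59.3) + (-1)·(+12.5) = -183.9 kcal/mol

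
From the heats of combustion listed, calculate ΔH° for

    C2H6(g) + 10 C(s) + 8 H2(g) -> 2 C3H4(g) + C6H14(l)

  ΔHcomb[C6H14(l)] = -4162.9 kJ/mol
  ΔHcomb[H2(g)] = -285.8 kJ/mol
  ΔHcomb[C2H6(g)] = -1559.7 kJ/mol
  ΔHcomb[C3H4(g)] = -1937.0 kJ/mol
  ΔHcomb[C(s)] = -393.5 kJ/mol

ΔH° = 255.8 kJ/mol

With combustion enthalpies, reactants minus products:
= [1·(-1559.7) + 10·(-393.5) + 8·(-285.8)] − [2·(-1937.0) + 1·(-4162.9)]
= 255.8 kJ/mol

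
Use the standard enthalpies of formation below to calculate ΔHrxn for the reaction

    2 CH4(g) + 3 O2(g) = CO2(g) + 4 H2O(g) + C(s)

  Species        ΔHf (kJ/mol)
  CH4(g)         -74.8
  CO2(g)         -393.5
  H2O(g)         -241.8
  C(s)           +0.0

Products: 1·(-393.5) + 4·(-241.8) + 1·(+0.0) = -1360.7
Reactants: 2·(-74.8) + 3·(+0.0) = -149.6
ΔHrxn = (-1360.7) − (-149.6) = -1211.1 kJ/mol

ΔHrxn = -1211.1 kJ/mol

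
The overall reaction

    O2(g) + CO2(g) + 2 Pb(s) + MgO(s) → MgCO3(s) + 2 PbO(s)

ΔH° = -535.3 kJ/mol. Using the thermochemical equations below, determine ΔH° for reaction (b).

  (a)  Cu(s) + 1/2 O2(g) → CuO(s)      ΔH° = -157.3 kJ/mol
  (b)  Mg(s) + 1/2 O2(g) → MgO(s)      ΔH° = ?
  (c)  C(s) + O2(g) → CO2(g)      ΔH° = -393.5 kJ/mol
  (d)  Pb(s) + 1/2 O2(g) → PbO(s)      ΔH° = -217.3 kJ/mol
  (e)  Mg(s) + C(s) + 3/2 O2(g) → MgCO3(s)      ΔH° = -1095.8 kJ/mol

ΔH° = -601.6 kJ/mol

(a): not needed.
(b) reversed: contributes −x
(c) reversed: +393.5 kJ/mol
(d) × 2: (2)·(-217.3) = -434.6 kJ/mol
(e) as written: -1095.8 kJ/mol
-535.3 = (+393.5) + (-434.6) + (-1095.8) − x
x = (-535.3 − (-1136.9)) / (-1) = -601.6 kJ/mol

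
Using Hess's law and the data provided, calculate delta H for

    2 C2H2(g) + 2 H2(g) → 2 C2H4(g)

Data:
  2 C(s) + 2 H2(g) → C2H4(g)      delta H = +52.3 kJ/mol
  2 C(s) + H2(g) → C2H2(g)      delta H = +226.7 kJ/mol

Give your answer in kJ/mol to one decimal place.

delta H = -348.8 kJ/mol

equation 1 × 2 (×2 to match 2 C2H4(g) in the target): (2)·(+52.3) = +104.6 kJ/mol
equation 2 reversed and × 2 (C2H2(g) must end up as a reactant; scale by 2 for the 2 C2H2(g)): (-2)·(+226.7) = -453.4 kJ/mol
Since enthalpy is a state function, delta H = (+104.6) + (-453.4) = -348.8 kJ/mol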